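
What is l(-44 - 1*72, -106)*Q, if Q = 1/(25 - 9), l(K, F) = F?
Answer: -53/8 ≈ -6.6250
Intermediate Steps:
Q = 1/16 ≈ 0.062500
l(-44 - 1*72, -106)*Q = -106*1/16 = -53/8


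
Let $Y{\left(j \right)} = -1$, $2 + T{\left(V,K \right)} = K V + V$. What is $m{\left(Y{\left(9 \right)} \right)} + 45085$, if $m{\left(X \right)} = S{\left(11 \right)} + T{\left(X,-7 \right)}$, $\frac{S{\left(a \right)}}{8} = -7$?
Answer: $45033$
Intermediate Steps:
$S{\left(a \right)} = -56$ ($S{\left(a \right)} = 8 \left(-7\right) = -56$)
$T{\left(V,K \right)} = -2 + V + K V$ ($T{\left(V,K \right)} = -2 + \left(K V + V\right) = -2 + \left(V + K V\right) = -2 + V + K V$)
$m{\left(X \right)} = -58 - 6 X$ ($m{\left(X \right)} = -56 - \left(2 + 6 X\right) = -58 - 6 X$)
$m{\left(Y{\left(9 \right)} \right)} + 45085 = \left(-58 - -6\right) + 45085 = \left(-58 + 6\right) + 45085 = -52 + 45085 = 45033$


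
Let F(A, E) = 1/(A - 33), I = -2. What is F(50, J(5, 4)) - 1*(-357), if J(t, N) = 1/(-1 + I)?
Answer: 6070/17 ≈ 357.06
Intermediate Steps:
J(t, N) = -⅓ (J(t, N) = 1/(-1 - 2) = 1/(-3) = -⅓)
F(A, E) = 1/(-33 + A)
F(50, J(5, 4)) - 1*(-357) = 1/(-33 + 50) - 1*(-357) = 1/17 + 357 = 6070/17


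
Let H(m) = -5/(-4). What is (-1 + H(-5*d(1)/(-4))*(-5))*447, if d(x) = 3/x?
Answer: -12963/4 ≈ -3240.8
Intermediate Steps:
H(m) = 5/4 (H(m) = -5*(-¼) = 5/4)
(-1 + H(-5*d(1)/(-4))*(-5))*447 = (-1 + (5/4)*(-5))*447 = (-1 - 25/4)*447 = -29/4*447 = -12963/4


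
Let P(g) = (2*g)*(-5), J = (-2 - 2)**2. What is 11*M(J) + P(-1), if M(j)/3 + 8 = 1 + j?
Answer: 307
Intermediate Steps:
J = 16 (J = (-4)**2 = 16)
M(j) = -21 + 3*j (M(j) = -24 + 3*(1 + j) = -24 + (3 + 3*j) = -21 + 3*j)
P(g) = -10*g
11*M(J) + P(-1) = 11*(-21 + 3*16) - 10*(-1) = 11*(-21 + 48) + 10 = 11*27 + 10 = 297 + 10 = 307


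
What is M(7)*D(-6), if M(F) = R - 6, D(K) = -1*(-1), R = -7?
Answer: -13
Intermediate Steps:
D(K) = 1
M(F) = -13 (M(F) = -7 - 6 = -13)
M(7)*D(-6) = -13*1 = -13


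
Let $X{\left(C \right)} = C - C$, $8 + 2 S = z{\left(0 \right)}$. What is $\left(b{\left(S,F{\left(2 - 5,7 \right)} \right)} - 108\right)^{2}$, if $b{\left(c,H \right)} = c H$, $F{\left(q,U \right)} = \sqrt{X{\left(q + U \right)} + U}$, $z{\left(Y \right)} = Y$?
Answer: $11776 + 864 \sqrt{7} \approx 14062.0$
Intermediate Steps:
$S = -4$ ($S = -4 + \frac{1}{2} \cdot 0 = -4 + 0 = -4$)
$X{\left(C \right)} = 0$
$F{\left(q,U \right)} = \sqrt{U}$ ($F{\left(q,U \right)} = \sqrt{0 + U} = \sqrt{U}$)
$b{\left(c,H \right)} = H c$
$\left(b{\left(S,F{\left(2 - 5,7 \right)} \right)} - 108\right)^{2} = \left(\sqrt{7} \left(-4\right) - 108\right)^{2} = \left(- 4 \sqrt{7} + \left(-490 + 382\right)\right)^{2} = \left(- 4 \sqrt{7} - 108\right)^{2} = \left(-108 - 4 \sqrt{7}\right)^{2}$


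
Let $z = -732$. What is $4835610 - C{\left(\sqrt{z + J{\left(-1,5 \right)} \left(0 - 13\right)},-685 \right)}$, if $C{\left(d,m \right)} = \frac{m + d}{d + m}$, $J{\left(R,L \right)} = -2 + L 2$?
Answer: $4835609$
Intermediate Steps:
$J{\left(R,L \right)} = -2 + 2 L$
$C{\left(d,m \right)} = 1$ ($C{\left(d,m \right)} = \frac{d + m}{d + m} = 1$)
$4835610 - C{\left(\sqrt{z + J{\left(-1,5 \right)} \left(0 - 13\right)},-685 \right)} = 4835610 - 1 = 4835609$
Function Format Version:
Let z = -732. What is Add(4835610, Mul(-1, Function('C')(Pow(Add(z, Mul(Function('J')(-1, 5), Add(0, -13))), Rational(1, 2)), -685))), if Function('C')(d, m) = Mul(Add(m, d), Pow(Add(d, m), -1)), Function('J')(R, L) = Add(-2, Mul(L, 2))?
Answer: 4835609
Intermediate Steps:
Function('J')(R, L) = Add(-2, Mul(2, L))
Function('C')(d, m) = 1 (Function('C')(d, m) = Mul(Add(d, m), Pow(Add(d, m), -1)) = 1)
Add(4835610, Mul(-1, Function('C')(Pow(Add(z, Mul(Function('J')(-1, 5), Add(0, -13))), Rational(1, 2)), -685))) = Add(4835610, Mul(-1, 1)) = Add(4835610, -1) = 4835609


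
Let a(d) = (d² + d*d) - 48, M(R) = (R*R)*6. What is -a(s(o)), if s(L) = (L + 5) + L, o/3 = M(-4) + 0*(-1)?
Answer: -675074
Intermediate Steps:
M(R) = 6*R² (M(R) = R²*6 = 6*R²)
o = 288 (o = 3*(6*(-4)² + 0*(-1)) = 3*(6*16 + 0) = 3*(96 + 0) = 3*96 = 288)
s(L) = 5 + 2*L (s(L) = (5 + L) + L = 5 + 2*L)
a(d) = -48 + 2*d² (a(d) = (d² + d²) - 48 = 2*d² - 48 = -48 + 2*d²)
-a(s(o)) = -(-48 + 2*(5 + 2*288)²) = -(-48 + 2*(5 + 576)²) = -(-48 + 2*581²) = -(-48 + 2*337561) = -(-48 + 675122) = -1*675074 = -675074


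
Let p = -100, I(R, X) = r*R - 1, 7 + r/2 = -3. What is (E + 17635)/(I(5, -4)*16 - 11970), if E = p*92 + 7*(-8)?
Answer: -8379/13586 ≈ -0.61674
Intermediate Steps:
r = -20 (r = -14 + 2*(-3) = -14 - 6 = -20)
I(R, X) = -1 - 20*R (I(R, X) = -20*R - 1 = -1 - 20*R)
E = -9256 (E = -100*92 + 7*(-8) = -9200 - 56 = -9256)
(E + 17635)/(I(5, -4)*16 - 11970) = (-9256 + 17635)/((-1 - 20*5)*16 - 11970) = 8379/((-1 - 100)*16 - 11970) = 8379/(-101*16 - 11970) = 8379/(-1616 - 11970) = 8379/(-13586) = 8379*(-1/13586) = -8379/13586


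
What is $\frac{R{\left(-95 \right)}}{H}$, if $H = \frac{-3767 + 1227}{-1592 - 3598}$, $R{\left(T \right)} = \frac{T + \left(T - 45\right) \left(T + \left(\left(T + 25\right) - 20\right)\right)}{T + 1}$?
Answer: $- \frac{13392795}{23876} \approx -560.93$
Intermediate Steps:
$R{\left(T \right)} = \frac{T + \left(-45 + T\right) \left(5 + 2 T\right)}{1 + T}$ ($R{\left(T \right)} = \frac{T + \left(-45 + T\right) \left(T + \left(\left(25 + T\right) - 20\right)\right)}{1 + T} = \frac{T + \left(-45 + T\right) \left(T + \left(5 + T\right)\right)}{1 + T} = \frac{T + \left(-45 + T\right) \left(5 + 2 T\right)}{1 + T}$)
$H = \frac{254}{519}$ ($H = - \frac{2540}{-5190} = \left(-2540\right) \left(- \frac{1}{5190}\right) = \frac{254}{519} \approx 0.4894$)
$\frac{R{\left(-95 \right)}}{H} = \frac{\frac{1}{1 - 95} \left(-225 - -7980 + 2 \left(-95\right)^{2}\right)}{\frac{254}{519}} = \frac{-225 + 7980 + 2 \cdot 9025}{-94} \cdot \frac{519}{254} = - \frac{-225 + 7980 + 18050}{94} \cdot \frac{519}{254} = \left(- \frac{1}{94}\right) 25805 \cdot \frac{519}{254} = \left(- \frac{25805}{94}\right) \frac{519}{254} = - \frac{13392795}{23876}$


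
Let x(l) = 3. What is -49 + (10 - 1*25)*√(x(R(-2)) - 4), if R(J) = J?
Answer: -49 - 15*I ≈ -49.0 - 15.0*I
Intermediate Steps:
-49 + (10 - 1*25)*√(x(R(-2)) - 4) = -49 + (10 - 1*25)*√(3 - 4) = -49 + (10 - 25)*√(-1) = -49 - 15*I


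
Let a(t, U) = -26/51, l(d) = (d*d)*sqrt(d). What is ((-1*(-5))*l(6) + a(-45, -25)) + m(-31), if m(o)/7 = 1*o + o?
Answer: -22160/51 + 180*sqrt(6) ≈ 6.3983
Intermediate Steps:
l(d) = d**(5/2) (l(d) = d**2*sqrt(d) = d**(5/2))
a(t, U) = -26/51 (a(t, U) = -26*1/51 = -26/51)
m(o) = 14*o (m(o) = 7*(1*o + o) = 7*(o + o) = 7*(2*o) = 14*o)
((-1*(-5))*l(6) + a(-45, -25)) + m(-31) = ((-1*(-5))*6**(5/2) - 26/51) + 14*(-31) = (5*(36*sqrt(6)) - 26/51) - 434 = (180*sqrt(6) - 26/51) - 434 = (-26/51 + 180*sqrt(6)) - 434 = -22160/51 + 180*sqrt(6)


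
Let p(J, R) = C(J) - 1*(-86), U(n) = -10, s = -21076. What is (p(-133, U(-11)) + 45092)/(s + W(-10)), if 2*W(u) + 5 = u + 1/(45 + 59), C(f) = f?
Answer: -148720/69609 ≈ -2.1365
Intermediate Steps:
p(J, R) = 86 + J (p(J, R) = J - 1*(-86) = J + 86 = 86 + J)
W(u) = -519/208 + u/2 (W(u) = -5/2 + (u + 1/(45 + 59))/2 = -5/2 + (u + 1/104)/2 = -5/2 + (1/104 + u)/2 = -5/2 + (1/208 + u/2) = -519/208 + u/2)
(p(-133, U(-11)) + 45092)/(s + W(-10)) = ((86 - 133) + 45092)/(-21076 + (-519/208 + (½)*(-10))) = (-47 + 45092)/(-21076 + (-519/208 - 5)) = 45045/(-21076 - 1559/208) = 45045/(-4385367/208) = 45045*(-208/4385367) = -148720/69609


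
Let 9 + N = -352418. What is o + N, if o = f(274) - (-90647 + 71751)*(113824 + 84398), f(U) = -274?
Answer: 3745250211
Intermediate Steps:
N = -352427 (N = -9 - 352418 = -352427)
o = 3745602638 (o = -274 - (-90647 + 71751)*(113824 + 84398) = -274 - (-18896)*198222 = -274 - 1*(-3745602912) = -274 + 3745602912 = 3745602638)
o + N = 3745602638 - 352427 = 3745250211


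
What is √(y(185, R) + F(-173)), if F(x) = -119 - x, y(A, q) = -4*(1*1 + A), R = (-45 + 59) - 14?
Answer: I*√690 ≈ 26.268*I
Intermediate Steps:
R = 0 (R = 14 - 14 = 0)
y(A, q) = -4 - 4*A (y(A, q) = -4*(1 + A) = -4 - 4*A)
√(y(185, R) + F(-173)) = √((-4 - 4*185) + (-119 - 1*(-173))) = √((-4 - 740) + (-119 + 173)) = √(-744 + 54) = √(-690) = I*√690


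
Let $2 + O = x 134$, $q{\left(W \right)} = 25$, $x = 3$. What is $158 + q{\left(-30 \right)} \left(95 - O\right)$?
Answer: $-7467$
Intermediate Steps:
$O = 400$ ($O = -2 + 3 \cdot 134 = -2 + 402 = 400$)
$158 + q{\left(-30 \right)} \left(95 - O\right) = 158 + 25 \left(95 - 400\right) = 158 + 25 \left(-305\right) = 158 - 7625 = -7467$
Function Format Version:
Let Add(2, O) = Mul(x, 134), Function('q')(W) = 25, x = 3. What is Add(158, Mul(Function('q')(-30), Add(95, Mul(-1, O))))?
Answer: -7467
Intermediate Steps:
O = 400 (O = Add(-2, Mul(3, 134)) = Add(-2, 402) = 400)
Add(158, Mul(Function('q')(-30), Add(95, Mul(-1, O)))) = Add(158, Mul(25, Add(95, Mul(-1, 400)))) = Add(158, Mul(25, Add(95, -400))) = Add(158, Mul(25, -305)) = Add(158, -7625) = -7467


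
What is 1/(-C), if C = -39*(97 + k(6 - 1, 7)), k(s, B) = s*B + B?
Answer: 1/5421 ≈ 0.00018447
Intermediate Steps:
k(s, B) = B + B*s (k(s, B) = B*s + B = B + B*s)
C = -5421 (C = -39*(97 + 7*(1 + (6 - 1))) = -39*(97 + 7*(1 + 5)) = -39*(97 + 7*6) = -39*(97 + 42) = -39*139 = -5421)
1/(-C) = 1/(-1*(-5421)) = 1/5421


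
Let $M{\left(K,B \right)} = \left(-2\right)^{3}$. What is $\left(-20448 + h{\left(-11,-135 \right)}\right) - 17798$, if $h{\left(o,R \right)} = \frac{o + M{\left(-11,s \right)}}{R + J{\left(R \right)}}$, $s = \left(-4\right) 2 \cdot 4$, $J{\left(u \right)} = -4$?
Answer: $- \frac{5316175}{139} \approx -38246.0$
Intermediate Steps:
$s = -32$ ($s = \left(-8\right) 4 = -32$)
$M{\left(K,B \right)} = -8$
$h{\left(o,R \right)} = \frac{-8 + o}{-4 + R}$ ($h{\left(o,R \right)} = \frac{o - 8}{R - 4} = \frac{-8 + o}{-4 + R}$)
$\left(-20448 + h{\left(-11,-135 \right)}\right) - 17798 = \left(-20448 + \frac{-8 - 11}{-4 - 135}\right) - 17798 = \left(-20448 + \frac{1}{-139} \left(-19\right)\right) - 17798 = \left(-20448 - - \frac{19}{139}\right) - 17798 = \left(-20448 + \frac{19}{139}\right) - 17798 = - \frac{2842253}{139} - 17798 = - \frac{5316175}{139}$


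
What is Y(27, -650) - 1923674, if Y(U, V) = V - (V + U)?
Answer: -1923701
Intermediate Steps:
Y(U, V) = -U (Y(U, V) = V - (U + V) = V + (-U - V) = -U)
Y(27, -650) - 1923674 = -1*27 - 1923674 = -27 - 1923674 = -1923701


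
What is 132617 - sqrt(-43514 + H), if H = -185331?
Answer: 132617 - I*sqrt(228845) ≈ 1.3262e+5 - 478.38*I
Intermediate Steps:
132617 - sqrt(-43514 + H) = 132617 - sqrt(-43514 - 185331) = 132617 - sqrt(-228845) = 132617 - I*sqrt(228845)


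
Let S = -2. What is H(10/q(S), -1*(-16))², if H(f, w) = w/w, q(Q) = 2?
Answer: 1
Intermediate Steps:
H(f, w) = 1
H(10/q(S), -1*(-16))² = 1² = 1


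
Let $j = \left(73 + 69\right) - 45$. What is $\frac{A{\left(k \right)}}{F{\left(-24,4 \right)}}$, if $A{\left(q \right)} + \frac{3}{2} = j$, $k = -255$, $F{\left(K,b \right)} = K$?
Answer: $- \frac{191}{48} \approx -3.9792$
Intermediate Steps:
$j = 97$ ($j = 142 - 45 = 97$)
$A{\left(q \right)} = \frac{191}{2}$ ($A{\left(q \right)} = - \frac{3}{2} + 97 = \frac{191}{2}$)
$\frac{A{\left(k \right)}}{F{\left(-24,4 \right)}} = \frac{191}{2 \left(-24\right)} = \frac{191}{2} \left(- \frac{1}{24}\right) = - \frac{191}{48}$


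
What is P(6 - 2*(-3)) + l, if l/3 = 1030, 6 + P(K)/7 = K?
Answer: 3132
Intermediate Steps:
P(K) = -42 + 7*K
l = 3090 (l = 3*1030 = 3090)
P(6 - 2*(-3)) + l = (-42 + 7*(6 - 2*(-3))) + 3090 = (-42 + 7*(6 + 6)) + 3090 = (-42 + 7*12) + 3090 = (-42 + 84) + 3090 = 42 + 3090 = 3132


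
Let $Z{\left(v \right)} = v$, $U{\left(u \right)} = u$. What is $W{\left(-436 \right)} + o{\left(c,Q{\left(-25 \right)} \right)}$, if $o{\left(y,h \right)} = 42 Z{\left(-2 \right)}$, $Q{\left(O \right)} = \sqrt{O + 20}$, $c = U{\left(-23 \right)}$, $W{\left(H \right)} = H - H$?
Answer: $-84$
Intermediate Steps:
$W{\left(H \right)} = 0$
$c = -23$
$Q{\left(O \right)} = \sqrt{20 + O}$
$o{\left(y,h \right)} = -84$ ($o{\left(y,h \right)} = 42 \left(-2\right) = -84$)
$W{\left(-436 \right)} + o{\left(c,Q{\left(-25 \right)} \right)} = 0 - 84 = -84$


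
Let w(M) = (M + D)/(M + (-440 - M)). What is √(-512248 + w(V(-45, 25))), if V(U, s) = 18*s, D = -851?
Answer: 3*I*√2754751010/220 ≈ 715.71*I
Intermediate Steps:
w(M) = 851/440 - M/440 (w(M) = (M - 851)/(M + (-440 - M)) = (-851 + M)/(-440) = (-851 + M)*(-1/440) = 851/440 - M/440)
√(-512248 + w(V(-45, 25))) = √(-512248 + (851/440 - 9*25/220)) = √(-512248 + (851/440 - 1/440*450)) = √(-512248 + (851/440 - 45/44)) = √(-512248 + 401/440) = √(-225388719/440) = 3*I*√2754751010/220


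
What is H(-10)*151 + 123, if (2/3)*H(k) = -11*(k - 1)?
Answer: 55059/2 ≈ 27530.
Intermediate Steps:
H(k) = 33/2 - 33*k/2 (H(k) = 3*(-11*(k - 1))/2 = 3*(-11*(-1 + k))/2 = 3*(11 - 11*k)/2 = 33/2 - 33*k/2)
H(-10)*151 + 123 = (33/2 - 33/2*(-10))*151 + 123 = (33/2 + 165)*151 + 123 = (363/2)*151 + 123 = 54813/2 + 123 = 55059/2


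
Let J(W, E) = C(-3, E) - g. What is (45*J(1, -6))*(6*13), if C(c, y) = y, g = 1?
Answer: -24570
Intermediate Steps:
J(W, E) = -1 + E (J(W, E) = E - 1*1 = E - 1 = -1 + E)
(45*J(1, -6))*(6*13) = (45*(-1 - 6))*(6*13) = (45*(-7))*78 = -315*78 = -24570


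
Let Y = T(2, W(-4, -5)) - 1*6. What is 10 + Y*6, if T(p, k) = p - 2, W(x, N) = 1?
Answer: -26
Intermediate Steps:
T(p, k) = -2 + p
Y = -6 (Y = (-2 + 2) - 1*6 = 0 - 6 = -6)
10 + Y*6 = 10 - 6*6 = 10 - 36 = -26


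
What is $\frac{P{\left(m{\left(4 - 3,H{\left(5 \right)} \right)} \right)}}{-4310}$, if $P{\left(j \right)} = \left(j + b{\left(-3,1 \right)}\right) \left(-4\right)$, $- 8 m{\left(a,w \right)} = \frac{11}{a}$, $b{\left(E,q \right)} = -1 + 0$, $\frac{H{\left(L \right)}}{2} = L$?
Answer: $- \frac{19}{8620} \approx -0.0022042$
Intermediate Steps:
$H{\left(L \right)} = 2 L$
$b{\left(E,q \right)} = -1$
$m{\left(a,w \right)} = - \frac{11}{8 a}$ ($m{\left(a,w \right)} = - \frac{11 \frac{1}{a}}{8} = - \frac{11}{8 a}$)
$P{\left(j \right)} = 4 - 4 j$ ($P{\left(j \right)} = \left(j - 1\right) \left(-4\right) = \left(-1 + j\right) \left(-4\right) = 4 - 4 j$)
$\frac{P{\left(m{\left(4 - 3,H{\left(5 \right)} \right)} \right)}}{-4310} = \frac{4 - 4 \left(- \frac{11}{8 \left(4 - 3\right)}\right)}{-4310} = \left(4 - 4 \left(- \frac{11}{8 \left(4 - 3\right)}\right)\right) \left(- \frac{1}{4310}\right) = \left(4 - 4 \left(- \frac{11}{8 \cdot 1}\right)\right) \left(- \frac{1}{4310}\right) = \left(4 - 4 \left(\left(- \frac{11}{8}\right) 1\right)\right) \left(- \frac{1}{4310}\right) = \left(4 - - \frac{11}{2}\right) \left(- \frac{1}{4310}\right) = \left(4 + \frac{11}{2}\right) \left(- \frac{1}{4310}\right) = \frac{19}{2} \left(- \frac{1}{4310}\right) = - \frac{19}{8620}$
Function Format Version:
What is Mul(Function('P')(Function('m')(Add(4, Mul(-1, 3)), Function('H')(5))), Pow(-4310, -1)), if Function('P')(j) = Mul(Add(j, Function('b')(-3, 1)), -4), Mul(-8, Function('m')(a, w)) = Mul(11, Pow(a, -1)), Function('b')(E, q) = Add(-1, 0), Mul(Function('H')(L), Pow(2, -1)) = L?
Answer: Rational(-19, 8620) ≈ -0.0022042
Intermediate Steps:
Function('H')(L) = Mul(2, L)
Function('b')(E, q) = -1
Function('m')(a, w) = Mul(Rational(-11, 8), Pow(a, -1)) (Function('m')(a, w) = Mul(Rational(-1, 8), Mul(11, Pow(a, -1))) = Mul(Rational(-11, 8), Pow(a, -1)))
Function('P')(j) = Add(4, Mul(-4, j)) (Function('P')(j) = Mul(Add(j, -1), -4) = Mul(Add(-1, j), -4) = Add(4, Mul(-4, j)))
Mul(Function('P')(Function('m')(Add(4, Mul(-1, 3)), Function('H')(5))), Pow(-4310, -1)) = Mul(Add(4, Mul(-4, Mul(Rational(-11, 8), Pow(Add(4, Mul(-1, 3)), -1)))), Pow(-4310, -1)) = Mul(Add(4, Mul(-4, Mul(Rational(-11, 8), Pow(Add(4, -3), -1)))), Rational(-1, 4310)) = Mul(Add(4, Mul(-4, Mul(Rational(-11, 8), Pow(1, -1)))), Rational(-1, 4310)) = Mul(Add(4, Mul(-4, Mul(Rational(-11, 8), 1))), Rational(-1, 4310)) = Mul(Add(4, Mul(-4, Rational(-11, 8))), Rational(-1, 4310)) = Mul(Add(4, Rational(11, 2)), Rational(-1, 4310)) = Mul(Rational(19, 2), Rational(-1, 4310)) = Rational(-19, 8620)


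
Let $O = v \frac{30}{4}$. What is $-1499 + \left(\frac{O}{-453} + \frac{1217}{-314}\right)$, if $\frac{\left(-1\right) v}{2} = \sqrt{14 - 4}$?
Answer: $- \frac{471903}{314} + \frac{5 \sqrt{10}}{151} \approx -1502.8$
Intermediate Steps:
$v = - 2 \sqrt{10}$ ($v = - 2 \sqrt{14 - 4} = - 2 \sqrt{10} \approx -6.3246$)
$O = - 15 \sqrt{10}$ ($O = - 2 \sqrt{10} \cdot \frac{30}{4} = - 2 \sqrt{10} \cdot 30 \cdot \frac{1}{4} = - 2 \sqrt{10} \cdot \frac{15}{2} = - 15 \sqrt{10} \approx -47.434$)
$-1499 + \left(\frac{O}{-453} + \frac{1217}{-314}\right) = -1499 + \left(\frac{\left(-15\right) \sqrt{10}}{-453} + \frac{1217}{-314}\right) = -1499 + \left(- 15 \sqrt{10} \left(- \frac{1}{453}\right) + 1217 \left(- \frac{1}{314}\right)\right) = -1499 - \left(\frac{1217}{314} - \frac{5 \sqrt{10}}{151}\right) = - \frac{471903}{314} + \frac{5 \sqrt{10}}{151}$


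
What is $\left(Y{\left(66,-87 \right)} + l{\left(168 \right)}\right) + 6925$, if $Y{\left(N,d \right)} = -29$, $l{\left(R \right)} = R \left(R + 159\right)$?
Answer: $61832$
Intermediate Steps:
$l{\left(R \right)} = R \left(159 + R\right)$
$\left(Y{\left(66,-87 \right)} + l{\left(168 \right)}\right) + 6925 = \left(-29 + 168 \left(159 + 168\right)\right) + 6925 = \left(-29 + 168 \cdot 327\right) + 6925 = \left(-29 + 54936\right) + 6925 = 54907 + 6925 = 61832$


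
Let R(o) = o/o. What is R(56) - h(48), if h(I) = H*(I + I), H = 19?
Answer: -1823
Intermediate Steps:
R(o) = 1
h(I) = 38*I (h(I) = 19*(I + I) = 19*(2*I) = 38*I)
R(56) - h(48) = 1 - 38*48 = 1 - 1*1824 = 1 - 1824 = -1823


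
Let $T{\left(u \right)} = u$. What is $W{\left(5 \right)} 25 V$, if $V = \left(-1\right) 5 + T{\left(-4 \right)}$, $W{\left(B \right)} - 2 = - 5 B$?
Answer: $5175$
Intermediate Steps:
$W{\left(B \right)} = 2 - 5 B$
$V = -9$ ($V = \left(-1\right) 5 - 4 = -5 - 4 = -9$)
$W{\left(5 \right)} 25 V = \left(2 - 25\right) 25 \left(-9\right) = \left(-23\right) 25 \left(-9\right) = \left(-575\right) \left(-9\right) = 5175$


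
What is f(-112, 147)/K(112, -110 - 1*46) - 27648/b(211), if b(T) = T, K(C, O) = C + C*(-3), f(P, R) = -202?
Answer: -3075265/23632 ≈ -130.13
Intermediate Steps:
K(C, O) = -2*C (K(C, O) = C - 3*C = -2*C)
f(-112, 147)/K(112, -110 - 1*46) - 27648/b(211) = -202/((-2*112)) - 27648/211 = -202/(-224) - 27648*1/211 = -202*(-1/224) - 27648/211 = 101/112 - 27648/211 = -3075265/23632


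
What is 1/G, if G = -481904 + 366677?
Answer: -1/115227 ≈ -8.6785e-6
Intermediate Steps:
G = -115227
1/G = 1/(-115227) = -1/115227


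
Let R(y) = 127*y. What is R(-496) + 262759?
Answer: 199767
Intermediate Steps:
R(-496) + 262759 = 127*(-496) + 262759 = -62992 + 262759 = 199767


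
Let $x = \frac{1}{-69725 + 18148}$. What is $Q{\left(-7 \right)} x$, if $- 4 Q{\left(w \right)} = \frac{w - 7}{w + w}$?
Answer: $\frac{1}{206308} \approx 4.8471 \cdot 10^{-6}$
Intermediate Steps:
$Q{\left(w \right)} = - \frac{-7 + w}{8 w}$ ($Q{\left(w \right)} = - \frac{\left(w - 7\right) \frac{1}{w + w}}{4} = - \frac{\left(-7 + w\right) \frac{1}{2 w}}{4} = - \frac{\frac{1}{2} \frac{1}{w} \left(-7 + w\right)}{4} = - \frac{-7 + w}{8 w}$)
$x = - \frac{1}{51577}$ ($x = \frac{1}{-51577} = - \frac{1}{51577} \approx -1.9388 \cdot 10^{-5}$)
$Q{\left(-7 \right)} x = \frac{7 - -7}{8 \left(-7\right)} \left(- \frac{1}{51577}\right) = \frac{1}{8} \left(- \frac{1}{7}\right) \left(7 + 7\right) \left(- \frac{1}{51577}\right) = \frac{1}{8} \left(- \frac{1}{7}\right) 14 \left(- \frac{1}{51577}\right) = \left(- \frac{1}{4}\right) \left(- \frac{1}{51577}\right) = \frac{1}{206308}$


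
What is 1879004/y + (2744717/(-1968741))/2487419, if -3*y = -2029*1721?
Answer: 27604910389256361995/17100170888397645411 ≈ 1.6143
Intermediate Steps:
y = 3491909/3 (y = -(-2029)*1721/3 = -⅓*(-3491909) = 3491909/3 ≈ 1.1640e+6)
1879004/y + (2744717/(-1968741))/2487419 = 1879004/(3491909/3) + (2744717/(-1968741))/2487419 = 1879004*(3/3491909) + (2744717*(-1/1968741))*(1/2487419) = 5637012/3491909 - 2744717/1968741*1/2487419 = 5637012/3491909 - 2744717/4897083769479 = 27604910389256361995/17100170888397645411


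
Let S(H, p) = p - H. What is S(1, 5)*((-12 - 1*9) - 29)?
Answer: -200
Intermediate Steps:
S(1, 5)*((-12 - 1*9) - 29) = (5 - 1*1)*((-12 - 1*9) - 29) = (5 - 1)*((-12 - 9) - 29) = 4*(-21 - 29) = 4*(-50) = -200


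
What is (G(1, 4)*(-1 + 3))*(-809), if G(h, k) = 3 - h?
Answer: -3236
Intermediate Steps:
(G(1, 4)*(-1 + 3))*(-809) = ((3 - 1*1)*(-1 + 3))*(-809) = ((3 - 1)*2)*(-809) = (2*2)*(-809) = 4*(-809) = -3236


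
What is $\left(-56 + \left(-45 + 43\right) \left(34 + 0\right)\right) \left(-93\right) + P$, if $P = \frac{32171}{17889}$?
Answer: $\frac{206328119}{17889} \approx 11534.0$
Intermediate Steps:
$P = \frac{32171}{17889}$ ($P = 32171 \cdot \frac{1}{17889} = \frac{32171}{17889} \approx 1.7984$)
$\left(-56 + \left(-45 + 43\right) \left(34 + 0\right)\right) \left(-93\right) + P = \left(-56 + \left(-45 + 43\right) \left(34 + 0\right)\right) \left(-93\right) + \frac{32171}{17889} = \left(-56 - 68\right) \left(-93\right) + \frac{32171}{17889} = \left(-124\right) \left(-93\right) + \frac{32171}{17889} = 11532 + \frac{32171}{17889} = \frac{206328119}{17889}$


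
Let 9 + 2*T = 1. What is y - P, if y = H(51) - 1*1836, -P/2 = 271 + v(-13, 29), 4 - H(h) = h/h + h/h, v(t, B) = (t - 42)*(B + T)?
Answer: -4042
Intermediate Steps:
T = -4 (T = -9/2 + (1/2)*1 = -9/2 + 1/2 = -4)
v(t, B) = (-42 + t)*(-4 + B) (v(t, B) = (t - 42)*(B - 4) = (-42 + t)*(-4 + B))
H(h) = 2 (H(h) = 4 - (h/h + h/h) = 4 - (1 + 1) = 4 - 1*2 = 4 - 2 = 2)
P = 2208 (P = -2*(271 + (168 - 42*29 - 4*(-13) + 29*(-13))) = -2*(271 + (168 - 1218 + 52 - 377)) = -2*(271 - 1375) = -2*(-1104) = 2208)
y = -1834 (y = 2 - 1*1836 = 2 - 1836 = -1834)
y - P = -1834 - 1*2208 = -1834 - 2208 = -4042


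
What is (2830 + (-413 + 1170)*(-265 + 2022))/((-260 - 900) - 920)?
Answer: -1332879/2080 ≈ -640.81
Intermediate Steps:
(2830 + (-413 + 1170)*(-265 + 2022))/((-260 - 900) - 920) = (2830 + 757*1757)/(-1160 - 920) = (2830 + 1330049)/(-2080) = 1332879*(-1/2080) = -1332879/2080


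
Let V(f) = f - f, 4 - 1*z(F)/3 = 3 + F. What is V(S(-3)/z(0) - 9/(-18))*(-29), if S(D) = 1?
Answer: 0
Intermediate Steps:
z(F) = 3 - 3*F (z(F) = 12 - 3*(3 + F) = 12 + (-9 - 3*F) = 3 - 3*F)
V(f) = 0
V(S(-3)/z(0) - 9/(-18))*(-29) = 0*(-29) = 0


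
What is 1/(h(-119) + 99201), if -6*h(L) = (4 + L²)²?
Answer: -6/200052019 ≈ -2.9992e-8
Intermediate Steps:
h(L) = -(4 + L²)²/6
1/(h(-119) + 99201) = 1/(-(4 + (-119)²)²/6 + 99201) = 1/(-(4 + 14161)²/6 + 99201) = 1/(-⅙*14165² + 99201) = 1/(-⅙*200647225 + 99201) = 1/(-200647225/6 + 99201) = 1/(-200052019/6) = -6/200052019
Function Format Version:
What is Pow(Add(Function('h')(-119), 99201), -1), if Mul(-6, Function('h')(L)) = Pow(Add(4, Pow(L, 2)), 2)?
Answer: Rational(-6, 200052019) ≈ -2.9992e-8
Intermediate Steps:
Function('h')(L) = Mul(Rational(-1, 6), Pow(Add(4, Pow(L, 2)), 2))
Pow(Add(Function('h')(-119), 99201), -1) = Pow(Add(Mul(Rational(-1, 6), Pow(Add(4, Pow(-119, 2)), 2)), 99201), -1) = Pow(Add(Mul(Rational(-1, 6), Pow(Add(4, 14161), 2)), 99201), -1) = Pow(Add(Mul(Rational(-1, 6), Pow(14165, 2)), 99201), -1) = Pow(Add(Mul(Rational(-1, 6), 200647225), 99201), -1) = Pow(Add(Rational(-200647225, 6), 99201), -1) = Pow(Rational(-200052019, 6), -1) = Rational(-6, 200052019)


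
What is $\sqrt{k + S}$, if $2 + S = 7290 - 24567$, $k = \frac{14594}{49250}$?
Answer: $\frac{i \sqrt{419105756830}}{4925} \approx 131.45 i$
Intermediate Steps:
$k = \frac{7297}{24625}$ ($k = 14594 \cdot \frac{1}{49250} = \frac{7297}{24625} \approx 0.29632$)
$S = -17279$ ($S = -2 + \left(7290 - 24567\right) = -2 - 17277 = -17279$)
$\sqrt{k + S} = \sqrt{\frac{7297}{24625} - 17279} = \sqrt{- \frac{425488078}{24625}} = \frac{i \sqrt{419105756830}}{4925}$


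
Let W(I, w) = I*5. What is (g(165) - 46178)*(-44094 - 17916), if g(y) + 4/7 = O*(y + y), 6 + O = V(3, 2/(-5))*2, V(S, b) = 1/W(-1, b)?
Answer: 20961488340/7 ≈ 2.9945e+9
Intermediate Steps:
W(I, w) = 5*I
V(S, b) = -⅕ (V(S, b) = 1/(5*(-1)) = 1/(-5) = -⅕)
O = -32/5 (O = -6 - ⅕*2 = -6 - ⅖ = -32/5 ≈ -6.4000)
g(y) = -4/7 - 64*y/5 (g(y) = -4/7 - 32*(y + y)/5 = -4/7 - 64*y/5)
(g(165) - 46178)*(-44094 - 17916) = ((-4/7 - 64/5*165) - 46178)*(-44094 - 17916) = ((-4/7 - 2112) - 46178)*(-62010) = (-14788/7 - 46178)*(-62010) = -338034/7*(-62010) = 20961488340/7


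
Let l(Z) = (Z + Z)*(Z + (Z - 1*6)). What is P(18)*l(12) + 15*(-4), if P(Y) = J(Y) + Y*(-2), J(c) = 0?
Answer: -15612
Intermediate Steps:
P(Y) = -2*Y (P(Y) = 0 + Y*(-2) = 0 - 2*Y = -2*Y)
l(Z) = 2*Z*(-6 + 2*Z) (l(Z) = (2*Z)*(Z + (Z - 6)) = (2*Z)*(Z + (-6 + Z)) = (2*Z)*(-6 + 2*Z) = 2*Z*(-6 + 2*Z))
P(18)*l(12) + 15*(-4) = (-2*18)*(4*12*(-3 + 12)) + 15*(-4) = -144*12*9 - 60 = -36*432 - 60 = -15552 - 60 = -15612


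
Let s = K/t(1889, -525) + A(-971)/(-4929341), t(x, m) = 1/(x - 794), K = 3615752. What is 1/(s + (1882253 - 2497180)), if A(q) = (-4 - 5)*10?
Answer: 4929341/19513454479605023 ≈ 2.5261e-10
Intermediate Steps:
A(q) = -90 (A(q) = -9*10 = -90)
t(x, m) = 1/(-794 + x)
s = 19516485664478130/4929341 (s = 3615752/(1/(-794 + 1889)) - 90/(-4929341) = 3615752/(1/1095) - 90*(-1/4929341) = 3615752/(1/1095) + 90/4929341 = 3615752*1095 + 90/4929341 = 3959248440 + 90/4929341 = 19516485664478130/4929341 ≈ 3.9592e+9)
1/(s + (1882253 - 2497180)) = 1/(19516485664478130/4929341 + (1882253 - 2497180)) = 1/(19516485664478130/4929341 - 614927) = 1/(19513454479605023/4929341) = 4929341/19513454479605023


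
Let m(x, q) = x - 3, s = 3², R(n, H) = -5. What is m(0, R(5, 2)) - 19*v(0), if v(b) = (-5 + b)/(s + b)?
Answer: 68/9 ≈ 7.5556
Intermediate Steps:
s = 9
v(b) = (-5 + b)/(9 + b)
m(x, q) = -3 + x
m(0, R(5, 2)) - 19*v(0) = (-3 + 0) - 19*(-5 + 0)/(9 + 0) = -3 - 19*(-5)/9 = -3 - 19*(-5/9) = -3 + 95/9 = 68/9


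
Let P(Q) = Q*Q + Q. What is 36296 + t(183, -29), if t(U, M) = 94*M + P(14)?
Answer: 33780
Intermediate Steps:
P(Q) = Q + Q² (P(Q) = Q² + Q = Q + Q²)
t(U, M) = 210 + 94*M (t(U, M) = 94*M + 14*(1 + 14) = 94*M + 14*15 = 94*M + 210 = 210 + 94*M)
36296 + t(183, -29) = 36296 + (210 + 94*(-29)) = 36296 + (210 - 2726) = 36296 - 2516 = 33780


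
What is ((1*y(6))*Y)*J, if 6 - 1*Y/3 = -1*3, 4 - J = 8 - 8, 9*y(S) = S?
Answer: 72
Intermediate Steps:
y(S) = S/9
J = 4 (J = 4 - (8 - 8) = 4 - 1*0 = 4 + 0 = 4)
Y = 27 (Y = 18 - (-3)*3 = 18 - 3*(-3) = 18 + 9 = 27)
((1*y(6))*Y)*J = ((1*((⅑)*6))*27)*4 = ((1*(⅔))*27)*4 = ((⅔)*27)*4 = 18*4 = 72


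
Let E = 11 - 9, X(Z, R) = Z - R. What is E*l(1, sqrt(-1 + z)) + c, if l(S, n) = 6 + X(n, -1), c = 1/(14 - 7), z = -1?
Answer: 99/7 + 2*I*sqrt(2) ≈ 14.143 + 2.8284*I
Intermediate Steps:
c = 1/7 ≈ 0.14286
l(S, n) = 7 + n (l(S, n) = 6 + (n - 1*(-1)) = 6 + (n + 1) = 6 + (1 + n) = 7 + n)
E = 2
E*l(1, sqrt(-1 + z)) + c = 2*(7 + sqrt(-1 - 1)) + 1/7 = 2*(7 + sqrt(-2)) + 1/7 = 2*(7 + I*sqrt(2)) + 1/7 = (14 + 2*I*sqrt(2)) + 1/7 = 99/7 + 2*I*sqrt(2)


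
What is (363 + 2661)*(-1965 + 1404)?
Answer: -1696464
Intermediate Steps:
(363 + 2661)*(-1965 + 1404) = 3024*(-561) = -1696464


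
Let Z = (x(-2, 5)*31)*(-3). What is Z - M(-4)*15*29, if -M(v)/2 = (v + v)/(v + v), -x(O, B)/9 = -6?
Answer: -4152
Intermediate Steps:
x(O, B) = 54 (x(O, B) = -9*(-6) = 54)
M(v) = -2 (M(v) = -2*(v + v)/(v + v) = -2*2*v/(2*v) = -2*2*v*1/(2*v) = -2*1 = -2)
Z = -5022 (Z = (54*31)*(-3) = 1674*(-3) = -5022)
Z - M(-4)*15*29 = -5022 - (-2*15)*29 = -5022 - (-30)*29 = -5022 - 1*(-870) = -5022 + 870 = -4152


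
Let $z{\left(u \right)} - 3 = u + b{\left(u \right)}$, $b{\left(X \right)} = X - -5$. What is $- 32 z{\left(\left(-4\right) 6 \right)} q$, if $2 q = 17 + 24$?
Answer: $26240$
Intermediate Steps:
$q = \frac{41}{2}$ ($q = \frac{17 + 24}{2} = \frac{1}{2} \cdot 41 = \frac{41}{2} \approx 20.5$)
$b{\left(X \right)} = 5 + X$ ($b{\left(X \right)} = X + 5 = 5 + X$)
$z{\left(u \right)} = 8 + 2 u$ ($z{\left(u \right)} = 3 + \left(u + \left(5 + u\right)\right) = 3 + \left(5 + 2 u\right) = 8 + 2 u$)
$- 32 z{\left(\left(-4\right) 6 \right)} q = - 32 \left(8 + 2 \left(\left(-4\right) 6\right)\right) \frac{41}{2} = - 32 \left(8 + 2 \left(-24\right)\right) \frac{41}{2} = - 32 \left(8 - 48\right) \frac{41}{2} = \left(-32\right) \left(-40\right) \frac{41}{2} = 1280 \cdot \frac{41}{2} = 26240$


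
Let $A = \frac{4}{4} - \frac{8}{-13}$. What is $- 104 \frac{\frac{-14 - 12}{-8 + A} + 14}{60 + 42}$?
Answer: $- \frac{26000}{1411} \approx -18.427$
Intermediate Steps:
$A = \frac{21}{13}$ ($A = 4 \cdot \frac{1}{4} - - \frac{8}{13} = 1 + \frac{8}{13} = \frac{21}{13} \approx 1.6154$)
$- 104 \frac{\frac{-14 - 12}{-8 + A} + 14}{60 + 42} = - 104 \frac{\frac{-14 - 12}{-8 + \frac{21}{13}} + 14}{60 + 42} = - 104 \frac{- \frac{26}{- \frac{83}{13}} + 14}{102} = - 104 \left(\left(-26\right) \left(- \frac{13}{83}\right) + 14\right) \frac{1}{102} = - 104 \left(\frac{338}{83} + 14\right) \frac{1}{102} = - 104 \cdot \frac{1500}{83} \cdot \frac{1}{102} = \left(-104\right) \frac{250}{1411} = - \frac{26000}{1411}$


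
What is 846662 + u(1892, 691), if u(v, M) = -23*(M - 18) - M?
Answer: 830492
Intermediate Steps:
u(v, M) = 414 - 24*M (u(v, M) = -23*(-18 + M) - M = (414 - 23*M) - M = 414 - 24*M)
846662 + u(1892, 691) = 846662 + (414 - 24*691) = 846662 + (414 - 16584) = 846662 - 16170 = 830492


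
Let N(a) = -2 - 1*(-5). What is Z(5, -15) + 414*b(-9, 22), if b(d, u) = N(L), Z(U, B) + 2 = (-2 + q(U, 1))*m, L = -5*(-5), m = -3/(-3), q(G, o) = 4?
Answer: 1242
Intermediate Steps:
m = 1 (m = -3*(-⅓) = 1)
L = 25
N(a) = 3 (N(a) = -2 + 5 = 3)
Z(U, B) = 0 (Z(U, B) = -2 + (-2 + 4)*1 = -2 + 2*1 = -2 + 2 = 0)
b(d, u) = 3
Z(5, -15) + 414*b(-9, 22) = 0 + 414*3 = 0 + 1242 = 1242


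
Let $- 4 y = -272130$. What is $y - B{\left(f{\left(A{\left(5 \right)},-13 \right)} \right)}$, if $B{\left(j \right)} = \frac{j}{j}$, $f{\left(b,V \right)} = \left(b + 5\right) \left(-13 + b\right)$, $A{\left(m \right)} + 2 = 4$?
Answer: $\frac{136063}{2} \approx 68032.0$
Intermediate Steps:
$y = \frac{136065}{2}$ ($y = \left(- \frac{1}{4}\right) \left(-272130\right) = \frac{136065}{2} \approx 68033.0$)
$A{\left(m \right)} = 2$ ($A{\left(m \right)} = -2 + 4 = 2$)
$f{\left(b,V \right)} = \left(-13 + b\right) \left(5 + b\right)$ ($f{\left(b,V \right)} = \left(5 + b\right) \left(-13 + b\right) = \left(-13 + b\right) \left(5 + b\right)$)
$B{\left(j \right)} = 1$
$y - B{\left(f{\left(A{\left(5 \right)},-13 \right)} \right)} = \frac{136065}{2} - 1 = \frac{136063}{2}$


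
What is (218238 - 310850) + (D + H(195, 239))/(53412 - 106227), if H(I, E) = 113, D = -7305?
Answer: -4891295588/52815 ≈ -92612.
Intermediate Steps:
(218238 - 310850) + (D + H(195, 239))/(53412 - 106227) = (218238 - 310850) + (-7305 + 113)/(53412 - 106227) = -92612 - 7192/(-52815) = -92612 - 7192*(-1/52815) = -92612 + 7192/52815 = -4891295588/52815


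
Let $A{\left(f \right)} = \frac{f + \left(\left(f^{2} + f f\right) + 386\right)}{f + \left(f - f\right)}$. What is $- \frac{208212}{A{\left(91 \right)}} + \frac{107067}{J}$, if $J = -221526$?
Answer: $- \frac{1399714040735}{1258193838} \approx -1112.5$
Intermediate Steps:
$A{\left(f \right)} = \frac{386 + f + 2 f^{2}}{f}$ ($A{\left(f \right)} = \frac{f + \left(\left(f^{2} + f^{2}\right) + 386\right)}{f + 0} = \frac{f + \left(2 f^{2} + 386\right)}{f} = \frac{f + \left(386 + 2 f^{2}\right)}{f} = \frac{386 + f + 2 f^{2}}{f}$)
$- \frac{208212}{A{\left(91 \right)}} + \frac{107067}{J} = - \frac{208212}{1 + 2 \cdot 91 + \frac{386}{91}} + \frac{107067}{-221526} = - \frac{208212}{1 + 182 + 386 \cdot \frac{1}{91}} + 107067 \left(- \frac{1}{221526}\right) = - \frac{208212}{1 + 182 + \frac{386}{91}} - \frac{35689}{73842} = - \frac{208212}{\frac{17039}{91}} - \frac{35689}{73842} = \left(-208212\right) \frac{91}{17039} - \frac{35689}{73842} = - \frac{18947292}{17039} - \frac{35689}{73842} = - \frac{1399714040735}{1258193838}$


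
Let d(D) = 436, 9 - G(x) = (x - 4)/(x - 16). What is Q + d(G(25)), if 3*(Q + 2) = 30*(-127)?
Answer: -836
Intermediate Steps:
G(x) = 9 - (-4 + x)/(-16 + x) (G(x) = 9 - (x - 4)/(x - 16) = 9 - (-4 + x)/(-16 + x))
Q = -1272 (Q = -2 + (30*(-127))/3 = -2 + (⅓)*(-3810) = -2 - 1270 = -1272)
Q + d(G(25)) = -1272 + 436 = -836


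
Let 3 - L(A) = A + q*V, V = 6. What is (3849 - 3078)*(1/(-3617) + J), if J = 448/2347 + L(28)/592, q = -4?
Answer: 731993374479/5025546608 ≈ 145.65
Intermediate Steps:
L(A) = 27 - A (L(A) = 3 - (A - 4*6) = 3 - (A - 24) = 3 - (-24 + A) = 3 + (24 - A) = 27 - A)
J = 262869/1389424 (J = 448/2347 + (27 - 1*28)/592 = 448*(1/2347) + (27 - 28)*(1/592) = 448/2347 - 1*1/592 = 448/2347 - 1/592 = 262869/1389424 ≈ 0.18919)
(3849 - 3078)*(1/(-3617) + J) = (3849 - 3078)*(1/(-3617) + 262869/1389424) = 771*(-1/3617 + 262869/1389424) = 771*(949407749/5025546608) = 731993374479/5025546608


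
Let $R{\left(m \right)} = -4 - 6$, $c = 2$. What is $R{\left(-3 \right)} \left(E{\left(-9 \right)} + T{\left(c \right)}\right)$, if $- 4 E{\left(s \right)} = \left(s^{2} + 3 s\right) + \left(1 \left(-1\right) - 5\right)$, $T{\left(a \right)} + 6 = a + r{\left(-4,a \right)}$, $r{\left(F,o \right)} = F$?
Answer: $200$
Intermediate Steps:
$R{\left(m \right)} = -10$
$T{\left(a \right)} = -10 + a$ ($T{\left(a \right)} = -6 + \left(a - 4\right) = -6 + \left(-4 + a\right) = -10 + a$)
$E{\left(s \right)} = \frac{3}{2} - \frac{3 s}{4} - \frac{s^{2}}{4}$ ($E{\left(s \right)} = - \frac{\left(s^{2} + 3 s\right) + \left(1 \left(-1\right) - 5\right)}{4} = - \frac{\left(s^{2} + 3 s\right) - 6}{4} = - \frac{-6 + s^{2} + 3 s}{4} = \frac{3}{2} - \frac{3 s}{4} - \frac{s^{2}}{4}$)
$R{\left(-3 \right)} \left(E{\left(-9 \right)} + T{\left(c \right)}\right) = - 10 \left(\left(\frac{3}{2} - - \frac{27}{4} - \frac{\left(-9\right)^{2}}{4}\right) + \left(-10 + 2\right)\right) = - 10 \left(\left(\frac{3}{2} + \frac{27}{4} - \frac{81}{4}\right) - 8\right) = - 10 \left(-12 - 8\right) = \left(-10\right) \left(-20\right) = 200$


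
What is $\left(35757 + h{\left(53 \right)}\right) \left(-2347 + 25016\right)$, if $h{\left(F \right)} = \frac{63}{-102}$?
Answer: $\frac{27559088673}{34} \approx 8.1056 \cdot 10^{8}$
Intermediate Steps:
$h{\left(F \right)} = - \frac{21}{34}$ ($h{\left(F \right)} = 63 \left(- \frac{1}{102}\right) = - \frac{21}{34}$)
$\left(35757 + h{\left(53 \right)}\right) \left(-2347 + 25016\right) = \left(35757 - \frac{21}{34}\right) \left(-2347 + 25016\right) = \frac{1215717}{34} \cdot 22669 = \frac{27559088673}{34}$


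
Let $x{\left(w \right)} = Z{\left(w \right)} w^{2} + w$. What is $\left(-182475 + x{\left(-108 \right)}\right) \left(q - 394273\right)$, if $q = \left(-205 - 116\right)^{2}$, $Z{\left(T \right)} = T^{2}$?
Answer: $-39568618067616$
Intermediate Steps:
$q = 103041$ ($q = \left(-321\right)^{2} = 103041$)
$x{\left(w \right)} = w + w^{4}$ ($x{\left(w \right)} = w^{2} w^{2} + w = w^{4} + w = w + w^{4}$)
$\left(-182475 + x{\left(-108 \right)}\right) \left(q - 394273\right) = \left(-182475 - \left(108 - \left(-108\right)^{4}\right)\right) \left(103041 - 394273\right) = \left(-182475 + \left(-108 + 136048896\right)\right) \left(-291232\right) = \left(-182475 + 136048788\right) \left(-291232\right) = 135866313 \left(-291232\right) = -39568618067616$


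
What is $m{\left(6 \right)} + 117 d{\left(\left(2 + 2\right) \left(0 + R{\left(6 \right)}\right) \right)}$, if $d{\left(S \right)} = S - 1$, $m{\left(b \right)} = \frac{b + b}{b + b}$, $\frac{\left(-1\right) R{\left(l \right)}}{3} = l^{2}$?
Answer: $-50660$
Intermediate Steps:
$R{\left(l \right)} = - 3 l^{2}$
$m{\left(b \right)} = 1$ ($m{\left(b \right)} = \frac{2 b}{2 b} = 2 b \frac{1}{2 b} = 1$)
$d{\left(S \right)} = -1 + S$
$m{\left(6 \right)} + 117 d{\left(\left(2 + 2\right) \left(0 + R{\left(6 \right)}\right) \right)} = 1 + 117 \left(-1 + \left(2 + 2\right) \left(0 - 3 \cdot 6^{2}\right)\right) = 1 + 117 \left(-1 + 4 \left(0 - 108\right)\right) = 1 + 117 \left(-1 + 4 \left(-108\right)\right) = 1 + 117 \left(-1 - 432\right) = 1 + 117 \left(-433\right) = 1 - 50661 = -50660$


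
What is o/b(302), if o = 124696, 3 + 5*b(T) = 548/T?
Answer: -94145480/179 ≈ -5.2595e+5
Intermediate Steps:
b(T) = -⅗ + 548/(5*T) (b(T) = -⅗ + (548/T)/5 = -⅗ + 548/(5*T))
o/b(302) = 124696/(((⅕)*(548 - 3*302)/302)) = 124696/(((⅕)*(1/302)*(548 - 906))) = 124696/(((⅕)*(1/302)*(-358))) = 124696/(-179/755) = 124696*(-755/179) = -94145480/179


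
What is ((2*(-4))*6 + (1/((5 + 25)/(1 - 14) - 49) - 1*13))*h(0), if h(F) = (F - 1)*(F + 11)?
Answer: 447700/667 ≈ 671.21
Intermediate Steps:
h(F) = (-1 + F)*(11 + F)
((2*(-4))*6 + (1/((5 + 25)/(1 - 14) - 49) - 1*13))*h(0) = ((2*(-4))*6 + (1/((5 + 25)/(1 - 14) - 49) - 1*13))*(-11 + 0² + 10*0) = (-8*6 + (1/(30/(-13) - 49) - 13))*(-11 + 0 + 0) = (-48 + (1/(30*(-1/13) - 49) - 13))*(-11) = (-48 + (1/(-30/13 - 49) - 13))*(-11) = (-48 + (1/(-667/13) - 13))*(-11) = (-48 + (-13/667 - 13))*(-11) = (-48 - 8684/667)*(-11) = -40700/667*(-11) = 447700/667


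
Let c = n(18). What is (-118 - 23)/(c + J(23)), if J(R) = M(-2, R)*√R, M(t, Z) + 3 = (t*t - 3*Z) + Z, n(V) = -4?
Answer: -564/46559 + 6345*√23/46559 ≈ 0.64146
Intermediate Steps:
c = -4
M(t, Z) = -3 + t² - 2*Z (M(t, Z) = -3 + ((t*t - 3*Z) + Z) = -3 + ((t² - 3*Z) + Z) = -3 + (t² - 2*Z) = -3 + t² - 2*Z)
J(R) = √R*(1 - 2*R) (J(R) = (-3 + (-2)² - 2*R)*√R = (-3 + 4 - 2*R)*√R = (1 - 2*R)*√R = √R*(1 - 2*R))
(-118 - 23)/(c + J(23)) = (-118 - 23)/(-4 + √23*(1 - 2*23)) = -141/(-4 + √23*(1 - 46)) = -141/(-4 + √23*(-45)) = -141/(-4 - 45*√23)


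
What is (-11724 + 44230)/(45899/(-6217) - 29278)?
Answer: -202089802/182067225 ≈ -1.1100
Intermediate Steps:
(-11724 + 44230)/(45899/(-6217) - 29278) = 32506/(45899*(-1/6217) - 29278) = 32506/(-45899/6217 - 29278) = 32506/(-182067225/6217) = 32506*(-6217/182067225) = -202089802/182067225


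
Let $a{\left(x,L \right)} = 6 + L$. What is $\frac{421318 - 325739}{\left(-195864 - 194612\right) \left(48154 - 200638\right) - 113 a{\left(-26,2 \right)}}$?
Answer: $\frac{95579}{59541341480} \approx 1.6053 \cdot 10^{-6}$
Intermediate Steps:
$\frac{421318 - 325739}{\left(-195864 - 194612\right) \left(48154 - 200638\right) - 113 a{\left(-26,2 \right)}} = \frac{421318 - 325739}{\left(-195864 - 194612\right) \left(48154 - 200638\right) - 113 \left(6 + 2\right)} = \frac{95579}{\left(-390476\right) \left(-152484\right) - 904} = \frac{95579}{59541342384 - 904} = \frac{95579}{59541341480}$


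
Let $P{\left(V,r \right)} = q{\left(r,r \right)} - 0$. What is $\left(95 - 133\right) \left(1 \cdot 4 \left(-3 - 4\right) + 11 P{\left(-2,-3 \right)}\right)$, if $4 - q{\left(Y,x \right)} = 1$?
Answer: $-190$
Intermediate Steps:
$q{\left(Y,x \right)} = 3$ ($q{\left(Y,x \right)} = 4 - 1 = 3$)
$P{\left(V,r \right)} = 3$ ($P{\left(V,r \right)} = 3 - 0 = 3 + 0 = 3$)
$\left(95 - 133\right) \left(1 \cdot 4 \left(-3 - 4\right) + 11 P{\left(-2,-3 \right)}\right) = \left(95 - 133\right) \left(1 \cdot 4 \left(-3 - 4\right) + 11 \cdot 3\right) = - 38 \left(4 \left(-3 - 4\right) + 33\right) = - 38 \left(4 \left(-7\right) + 33\right) = - 38 \left(-28 + 33\right) = \left(-38\right) 5 = -190$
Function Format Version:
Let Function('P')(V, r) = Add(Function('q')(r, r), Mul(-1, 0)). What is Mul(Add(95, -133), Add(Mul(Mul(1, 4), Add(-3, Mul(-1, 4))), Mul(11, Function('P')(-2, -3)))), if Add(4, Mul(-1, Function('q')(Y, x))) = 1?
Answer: -190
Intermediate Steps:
Function('q')(Y, x) = 3 (Function('q')(Y, x) = Add(4, Mul(-1, 1)) = Add(4, -1) = 3)
Function('P')(V, r) = 3 (Function('P')(V, r) = Add(3, Mul(-1, 0)) = Add(3, 0) = 3)
Mul(Add(95, -133), Add(Mul(Mul(1, 4), Add(-3, Mul(-1, 4))), Mul(11, Function('P')(-2, -3)))) = Mul(Add(95, -133), Add(Mul(Mul(1, 4), Add(-3, Mul(-1, 4))), Mul(11, 3))) = Mul(-38, Add(Mul(4, Add(-3, -4)), 33)) = Mul(-38, Add(Mul(4, -7), 33)) = Mul(-38, Add(-28, 33)) = Mul(-38, 5) = -190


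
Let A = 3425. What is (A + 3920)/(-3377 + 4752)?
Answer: 1469/275 ≈ 5.3418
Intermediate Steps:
(A + 3920)/(-3377 + 4752) = (3425 + 3920)/(-3377 + 4752) = 7345/1375 = 7345*(1/1375) = 1469/275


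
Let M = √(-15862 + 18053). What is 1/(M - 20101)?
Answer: -20101/404048010 - √2191/404048010 ≈ -4.9865e-5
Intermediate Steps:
M = √2191 ≈ 46.808
1/(M - 20101) = 1/(√2191 - 20101) = 1/(-20101 + √2191)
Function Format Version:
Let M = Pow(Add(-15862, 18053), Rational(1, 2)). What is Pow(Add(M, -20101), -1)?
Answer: Add(Rational(-20101, 404048010), Mul(Rational(-1, 404048010), Pow(2191, Rational(1, 2)))) ≈ -4.9865e-5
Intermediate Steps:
M = Pow(2191, Rational(1, 2)) ≈ 46.808
Pow(Add(M, -20101), -1) = Pow(Add(Pow(2191, Rational(1, 2)), -20101), -1) = Pow(Add(-20101, Pow(2191, Rational(1, 2))), -1)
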